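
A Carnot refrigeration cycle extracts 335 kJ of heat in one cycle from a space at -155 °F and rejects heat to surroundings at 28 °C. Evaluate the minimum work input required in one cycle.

T_H = 28 °C → 28 + 273.15 = 301.15 K.
T_C = -155 °F → (-155 − 32) × 5/9 = -103.89 °C = 169.26 K.
Carnot COP: COP_R = T_C/(T_H − T_C) = 169.26/131.89 = 1.2834.
W = Q_C/COP_R = 335/1.2834 = 261 kJ.

W_in ≈ 261 kJ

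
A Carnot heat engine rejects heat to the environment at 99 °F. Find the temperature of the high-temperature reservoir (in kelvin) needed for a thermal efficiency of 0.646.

T_C = 99 °F → (99 − 32) × 5/9 = 37.22 °C = 310.37 K.
From η = 1 − T_C/T_H, solving for T_H gives T_H = T_C/(1 − η) = 310.37/(1 − 0.646) = 876.8 K.

T_H ≈ 876.8 K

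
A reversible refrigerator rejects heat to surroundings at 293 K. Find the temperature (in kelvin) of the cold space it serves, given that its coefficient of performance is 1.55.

COP_R = T_C/(T_H − T_C) ⇒ T_C = T_H·COP_R/(1 + COP_R) = 293.00 × 1.55/(1 + 1.55) = 178 K.

T_C ≈ 178 K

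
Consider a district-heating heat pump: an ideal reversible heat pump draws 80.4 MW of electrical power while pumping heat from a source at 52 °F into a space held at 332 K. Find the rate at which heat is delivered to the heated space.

Q̇_H ≈ 559.1 MW

T_C = 52 °F → (52 − 32) × 5/9 = 11.11 °C = 284.26 K.
Reversible heating COP: COP_HP = T_H/(T_H − T_C) = 332.00/47.74 = 6.9545.
Q_H = COP_HP · W = 6.9545 × 80.4 = 559.1 MW.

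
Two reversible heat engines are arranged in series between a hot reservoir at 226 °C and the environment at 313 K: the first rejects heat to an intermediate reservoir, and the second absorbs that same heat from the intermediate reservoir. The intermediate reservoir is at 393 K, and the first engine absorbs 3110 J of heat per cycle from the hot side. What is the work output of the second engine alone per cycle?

W₂ ≈ 498 J

T_H = 226 °C → 226 + 273.15 = 499.15 K.
Heat entering the second stage: Q_m = Q_H·(T_m/T_H) = 3110 × 393.00/499.15 = 2450 J.
Second-stage efficiency η₂ = 1 − T_C/T_m = 1 − 313.00/393.00 = 0.2036, so W₂ = η₂·Q_m = 498 J.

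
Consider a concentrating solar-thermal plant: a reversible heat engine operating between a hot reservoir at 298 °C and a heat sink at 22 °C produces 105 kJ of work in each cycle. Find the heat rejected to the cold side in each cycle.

T_H = 298 °C → 298 + 273.15 = 571.15 K.
T_C = 22 °C → 22 + 273.15 = 295.15 K.
Since the cycle is reversible, η = 1 − T_C/T_H = 1 − 295.15/571.15 = 0.4832.
Since Q_C/Q_H = T_C/T_H and Q_H = W/η, Q_C = W·T_C/(T_H − T_C) = 105 × 295.15/276.00 = 112 kJ.

Q_C ≈ 112 kJ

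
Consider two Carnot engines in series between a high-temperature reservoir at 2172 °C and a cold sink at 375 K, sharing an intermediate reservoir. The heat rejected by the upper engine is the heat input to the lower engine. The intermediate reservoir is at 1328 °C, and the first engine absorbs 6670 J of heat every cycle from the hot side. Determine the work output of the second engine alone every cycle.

W₂ ≈ 3340 J

T_H = 2172 °C → 2172 + 273.15 = 2445.15 K.
T_m = 1328 °C → 1328 + 273.15 = 1601.15 K.
Heat entering the second stage: Q_m = Q_H·(T_m/T_H) = 6670 × 1601.15/2445.15 = 4370 J.
Second-stage efficiency η₂ = 1 − T_C/T_m = 1 − 375.00/1601.15 = 0.7658, so W₂ = η₂·Q_m = 3340 J.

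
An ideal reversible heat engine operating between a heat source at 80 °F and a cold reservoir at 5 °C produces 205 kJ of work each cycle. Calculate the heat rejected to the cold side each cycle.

T_H = 80 °F → (80 − 32) × 5/9 = 26.67 °C = 299.82 K.
T_C = 5 °C → 5 + 273.15 = 278.15 K.
The Carnot efficiency is η = 1 − T_C/T_H = 1 − 278.15/299.82 = 0.0723.
Since Q_C/Q_H = T_C/T_H and Q_H = W/η, Q_C = W·T_C/(T_H − T_C) = 205 × 278.15/21.67 = 2632 kJ.

Q_C ≈ 2632 kJ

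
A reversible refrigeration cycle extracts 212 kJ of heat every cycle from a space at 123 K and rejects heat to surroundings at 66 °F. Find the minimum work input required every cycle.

W_in ≈ 291.4 kJ

T_H = 66 °F → (66 − 32) × 5/9 = 18.89 °C = 292.04 K.
Carnot COP: COP_R = T_C/(T_H − T_C) = 123.00/169.04 = 0.7276.
W = Q_C/COP_R = 212/0.7276 = 291.4 kJ.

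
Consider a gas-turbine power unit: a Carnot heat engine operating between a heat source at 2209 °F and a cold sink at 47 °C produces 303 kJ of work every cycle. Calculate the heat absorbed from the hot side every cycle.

Q_H ≈ 386.4 kJ

T_H = 2209 °F → (2209 − 32) × 5/9 = 1209.44 °C = 1482.59 K.
T_C = 47 °C → 47 + 273.15 = 320.15 K.
η_rev = 1 − T_C/T_H = 1 − 320.15/1482.59 = 0.7841.
Q_H = W/η = 303/0.7841 = 386.4 kJ.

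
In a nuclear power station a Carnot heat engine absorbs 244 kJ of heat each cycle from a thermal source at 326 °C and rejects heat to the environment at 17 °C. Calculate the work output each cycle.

T_H = 326 °C → 326 + 273.15 = 599.15 K.
T_C = 17 °C → 17 + 273.15 = 290.15 K.
Carnot efficiency: η = 1 − T_C/T_H = 1 − 290.15/599.15 = 0.5157.
W = η·Q_H = 0.5157 × 244 = 125.8 kJ.

W ≈ 125.8 kJ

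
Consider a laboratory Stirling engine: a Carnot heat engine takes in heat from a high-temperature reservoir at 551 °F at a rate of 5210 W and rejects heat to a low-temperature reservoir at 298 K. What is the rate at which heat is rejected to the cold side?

Q̇_C ≈ 2765 W

T_H = 551 °F → (551 − 32) × 5/9 = 288.33 °C = 561.48 K.
Since the cycle is reversible, η = 1 − T_C/T_H = 1 − 298.00/561.48 = 0.4693.
For a reversible cycle Q_C/Q_H = T_C/T_H, so Q_C = 5210 × 298.00/561.48 = 2765 W.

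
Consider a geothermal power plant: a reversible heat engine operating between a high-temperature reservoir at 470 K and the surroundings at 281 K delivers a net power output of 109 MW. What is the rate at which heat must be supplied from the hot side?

The Carnot efficiency is η = 1 − T_C/T_H = 1 − 281.00/470.00 = 0.4021.
Q_H = W/η = 109/0.4021 = 271 MW.

Q̇_H ≈ 271 MW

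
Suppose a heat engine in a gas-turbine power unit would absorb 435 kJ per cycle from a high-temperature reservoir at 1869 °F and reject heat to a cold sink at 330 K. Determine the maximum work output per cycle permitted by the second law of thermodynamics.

T_H = 1869 °F → (1869 − 32) × 5/9 = 1020.56 °C = 1293.71 K.
No engine can exceed the Carnot limit: η_max = 1 − T_C/T_H = 1 − 330.00/1293.71 = 0.7449.
W_max = η_max · Q_H = 0.7449 × 435 = 324 kJ.

W_max ≈ 324 kJ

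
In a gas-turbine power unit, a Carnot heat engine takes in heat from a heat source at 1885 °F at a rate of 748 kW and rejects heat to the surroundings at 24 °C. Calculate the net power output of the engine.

T_H = 1885 °F → (1885 − 32) × 5/9 = 1029.44 °C = 1302.59 K.
T_C = 24 °C → 24 + 273.15 = 297.15 K.
Since the cycle is reversible, η = 1 − T_C/T_H = 1 − 297.15/1302.59 = 0.7719.
W = η·Q_H = 0.7719 × 748 = 577 kW.

Ẇ ≈ 577 kW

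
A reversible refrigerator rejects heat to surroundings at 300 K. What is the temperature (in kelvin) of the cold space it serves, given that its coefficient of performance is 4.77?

T_C ≈ 248 K

COP_R = T_C/(T_H − T_C) ⇒ T_C = T_H·COP_R/(1 + COP_R) = 300.00 × 4.77/(1 + 4.77) = 248 K.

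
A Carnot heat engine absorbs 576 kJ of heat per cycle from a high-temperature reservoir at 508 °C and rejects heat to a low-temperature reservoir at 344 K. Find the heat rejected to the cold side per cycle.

T_H = 508 °C → 508 + 273.15 = 781.15 K.
The Carnot efficiency is η = 1 − T_C/T_H = 1 − 344.00/781.15 = 0.5596.
For a reversible cycle Q_C/Q_H = T_C/T_H, so Q_C = 576 × 344.00/781.15 = 253.7 kJ.

Q_C ≈ 253.7 kJ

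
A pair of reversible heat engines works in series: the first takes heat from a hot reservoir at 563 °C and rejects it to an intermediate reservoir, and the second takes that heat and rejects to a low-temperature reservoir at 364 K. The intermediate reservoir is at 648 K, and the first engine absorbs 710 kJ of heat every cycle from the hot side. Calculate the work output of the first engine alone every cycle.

W₁ ≈ 160 kJ

T_H = 563 °C → 563 + 273.15 = 836.15 K.
First-stage efficiency η₁ = 1 − T_m/T_H = 1 − 648.00/836.15 = 0.2250.
W₁ = η₁·Q_H = 0.2250 × 710 = 160 kJ.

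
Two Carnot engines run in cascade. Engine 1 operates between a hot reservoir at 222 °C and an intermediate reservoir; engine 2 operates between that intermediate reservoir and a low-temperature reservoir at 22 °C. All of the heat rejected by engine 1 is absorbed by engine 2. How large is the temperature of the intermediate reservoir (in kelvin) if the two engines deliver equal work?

T_H = 222 °C → 222 + 273.15 = 495.15 K.
T_C = 22 °C → 22 + 273.15 = 295.15 K.
For reversible stages Q_m = Q_H·(T_m/T_H). Setting W₁ = Q_H(1 − T_m/T_H) equal to W₂ = Q_m(1 − T_C/T_m) = Q_H·(T_m − T_C)/T_H gives T_H − T_m = T_m − T_C, so T_m = (T_H + T_C)/2 = (495.15 + 295.15)/2 = 395 K.

T_m ≈ 395 K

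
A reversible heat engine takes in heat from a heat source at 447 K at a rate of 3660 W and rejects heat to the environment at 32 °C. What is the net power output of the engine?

Ẇ ≈ 1160 W

T_C = 32 °C → 32 + 273.15 = 305.15 K.
For a reversible engine, η = 1 − T_C/T_H = 1 − 305.15/447.00 = 0.3173.
W = η·Q_H = 0.3173 × 3660 = 1160 W.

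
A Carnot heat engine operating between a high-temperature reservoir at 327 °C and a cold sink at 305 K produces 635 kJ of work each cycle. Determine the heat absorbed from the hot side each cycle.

Q_H ≈ 1290 kJ

T_H = 327 °C → 327 + 273.15 = 600.15 K.
Since the cycle is reversible, η = 1 − T_C/T_H = 1 − 305.00/600.15 = 0.4918.
Q_H = W/η = 635/0.4918 = 1290 kJ.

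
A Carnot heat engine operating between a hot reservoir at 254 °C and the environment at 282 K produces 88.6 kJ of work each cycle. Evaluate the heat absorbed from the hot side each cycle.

Q_H ≈ 190.5 kJ

T_H = 254 °C → 254 + 273.15 = 527.15 K.
For a reversible engine, η = 1 − T_C/T_H = 1 − 282.00/527.15 = 0.4650.
Q_H = W/η = 88.6/0.4650 = 190.5 kJ.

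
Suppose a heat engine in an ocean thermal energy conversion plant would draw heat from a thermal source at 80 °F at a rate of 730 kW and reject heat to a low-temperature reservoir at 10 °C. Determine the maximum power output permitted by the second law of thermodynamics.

T_H = 80 °F → (80 − 32) × 5/9 = 26.67 °C = 299.82 K.
T_C = 10 °C → 10 + 273.15 = 283.15 K.
The second-law ceiling is the Carnot efficiency, η_max = 1 − T_C/T_H = 1 − 283.15/299.82 = 0.0556.
W_max = η_max · Q_H = 0.0556 × 730 = 40.58 kW.

Ẇ_max ≈ 40.58 kW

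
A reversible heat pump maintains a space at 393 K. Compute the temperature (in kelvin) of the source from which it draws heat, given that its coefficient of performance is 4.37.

T_C ≈ 303 K

COP_HP = T_H/(T_H − T_C) ⇒ T_C = T_H·(COP_HP − 1)/COP_HP = 393.00 × (4.37 − 1)/4.37 = 303 K.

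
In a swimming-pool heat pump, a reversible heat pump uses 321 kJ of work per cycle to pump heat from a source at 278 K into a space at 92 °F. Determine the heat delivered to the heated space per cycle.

T_H = 92 °F → (92 − 32) × 5/9 = 33.33 °C = 306.48 K.
COP_HP = T_H/(T_H − T_C) = 306.48/28.48 = 10.7601.
Q_H = COP_HP · W = 10.7601 × 321 = 3450 kJ.

Q_H ≈ 3450 kJ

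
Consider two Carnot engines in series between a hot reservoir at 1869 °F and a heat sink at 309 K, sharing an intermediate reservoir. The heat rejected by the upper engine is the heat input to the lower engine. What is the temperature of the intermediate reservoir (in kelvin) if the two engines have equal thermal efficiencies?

T_m ≈ 632.3 K

T_H = 1869 °F → (1869 − 32) × 5/9 = 1020.56 °C = 1293.71 K.
Equal efficiencies require 1 − T_m/T_H = 1 − T_C/T_m, i.e. T_m/T_H = T_C/T_m, so T_m = √(T_H·T_C) = √(1293.71 × 309.00) = 632.3 K.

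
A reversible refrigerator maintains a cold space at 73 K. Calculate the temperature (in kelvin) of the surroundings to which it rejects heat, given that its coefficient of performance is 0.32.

COP_R = T_C/(T_H − T_C) ⇒ T_H = T_C·(1 + 1/COP_R) = 73.00 × (1 + 1/0.32) = 301 K.

T_H ≈ 301 K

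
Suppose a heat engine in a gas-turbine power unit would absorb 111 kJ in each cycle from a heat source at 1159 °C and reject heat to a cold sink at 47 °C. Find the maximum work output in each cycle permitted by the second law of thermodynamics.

W_max ≈ 86.2 kJ

T_H = 1159 °C → 1159 + 273.15 = 1432.15 K.
T_C = 47 °C → 47 + 273.15 = 320.15 K.
The upper bound on efficiency is η_max = 1 − T_C/T_H = 1 − 320.15/1432.15 = 0.7765.
W_max = η_max · Q_H = 0.7765 × 111 = 86.2 kJ.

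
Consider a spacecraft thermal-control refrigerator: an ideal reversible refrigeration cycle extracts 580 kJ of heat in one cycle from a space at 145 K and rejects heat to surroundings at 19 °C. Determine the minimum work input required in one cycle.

T_H = 19 °C → 19 + 273.15 = 292.15 K.
COP_R = T_C/(T_H − T_C) = 145.00/147.15 = 0.9854.
W = Q_C/COP_R = 580/0.9854 = 589 kJ.

W_in ≈ 589 kJ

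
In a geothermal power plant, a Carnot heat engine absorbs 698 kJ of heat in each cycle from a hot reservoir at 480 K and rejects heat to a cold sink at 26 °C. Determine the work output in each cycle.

W ≈ 263 kJ

T_C = 26 °C → 26 + 273.15 = 299.15 K.
Since the cycle is reversible, η = 1 − T_C/T_H = 1 − 299.15/480.00 = 0.3768.
W = η·Q_H = 0.3768 × 698 = 263 kJ.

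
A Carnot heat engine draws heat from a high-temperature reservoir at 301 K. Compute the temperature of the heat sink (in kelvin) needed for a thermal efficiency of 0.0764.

T_C ≈ 278 K

From η = 1 − T_C/T_H, T_C = T_H·(1 − η) = 301.00 × (1 − 0.0764) = 278 K.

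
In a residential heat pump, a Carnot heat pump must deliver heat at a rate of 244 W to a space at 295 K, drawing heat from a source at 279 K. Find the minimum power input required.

Ẇ_in ≈ 13.23 W

COP_HP = T_H/(T_H − T_C) = 295.00/16.00 = 18.4375.
W = Q_H/COP_HP = 244/18.4375 = 13.23 W.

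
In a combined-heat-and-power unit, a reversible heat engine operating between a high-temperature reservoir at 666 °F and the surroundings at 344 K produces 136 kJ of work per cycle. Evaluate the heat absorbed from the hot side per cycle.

T_H = 666 °F → (666 − 32) × 5/9 = 352.22 °C = 625.37 K.
For a reversible engine, η = 1 − T_C/T_H = 1 − 344.00/625.37 = 0.4499.
Q_H = W/η = 136/0.4499 = 302 kJ.

Q_H ≈ 302 kJ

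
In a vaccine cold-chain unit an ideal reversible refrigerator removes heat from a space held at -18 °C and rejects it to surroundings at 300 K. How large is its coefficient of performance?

T_C = -18 °C → -18 + 273.15 = 255.15 K.
The reversible coefficient of performance is COP_R = T_C/(T_H − T_C) = 255.15/(300.00 − 255.15) = 5.689.

COP_R ≈ 5.689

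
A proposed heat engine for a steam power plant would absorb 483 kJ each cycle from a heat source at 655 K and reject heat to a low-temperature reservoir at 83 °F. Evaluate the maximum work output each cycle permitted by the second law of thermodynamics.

W_max ≈ 261 kJ

T_C = 83 °F → (83 − 32) × 5/9 = 28.33 °C = 301.48 K.
No engine can exceed the Carnot limit: η_max = 1 − T_C/T_H = 1 − 301.48/655.00 = 0.5397.
W_max = η_max · Q_H = 0.5397 × 483 = 261 kJ.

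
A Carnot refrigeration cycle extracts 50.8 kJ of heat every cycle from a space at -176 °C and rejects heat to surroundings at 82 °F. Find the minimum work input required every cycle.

T_H = 82 °F → (82 − 32) × 5/9 = 27.78 °C = 300.93 K.
T_C = -176 °C → -176 + 273.15 = 97.15 K.
For a reversible refrigerator, COP_R = T_C/(T_H − T_C) = 97.15/203.78 = 0.4767.
W = Q_C/COP_R = 50.8/0.4767 = 107 kJ.

W_in ≈ 107 kJ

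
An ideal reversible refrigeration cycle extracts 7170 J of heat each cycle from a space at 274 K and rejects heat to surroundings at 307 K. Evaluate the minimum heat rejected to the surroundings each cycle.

For a reversible cycle Q_H/Q_C = T_H/T_C, so Q_H = Q_C·T_H/T_C = 7170 × 307.00/274.00 = 8030 J.

Q_H ≈ 8030 J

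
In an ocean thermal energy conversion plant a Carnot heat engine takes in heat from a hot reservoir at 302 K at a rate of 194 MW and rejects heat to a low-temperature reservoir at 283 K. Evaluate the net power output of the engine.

Since the cycle is reversible, η = 1 − T_C/T_H = 1 − 283.00/302.00 = 0.0629.
W = η·Q_H = 0.0629 × 194 = 12.21 MW.

Ẇ ≈ 12.21 MW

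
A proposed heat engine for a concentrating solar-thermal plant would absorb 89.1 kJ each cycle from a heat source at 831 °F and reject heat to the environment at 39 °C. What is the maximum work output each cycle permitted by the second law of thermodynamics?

W_max ≈ 50.3 kJ

T_H = 831 °F → (831 − 32) × 5/9 = 443.89 °C = 717.04 K.
T_C = 39 °C → 39 + 273.15 = 312.15 K.
By the Carnot theorem, η_max = 1 − T_C/T_H = 1 − 312.15/717.04 = 0.5647.
W_max = η_max · Q_H = 0.5647 × 89.1 = 50.3 kJ.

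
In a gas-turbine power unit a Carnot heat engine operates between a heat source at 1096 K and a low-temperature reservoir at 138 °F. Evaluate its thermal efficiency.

η ≈ 0.6970

T_C = 138 °F → (138 − 32) × 5/9 = 58.89 °C = 332.04 K.
Carnot efficiency: η = 1 − T_C/T_H = 1 − 332.04/1096.00 = 0.6970.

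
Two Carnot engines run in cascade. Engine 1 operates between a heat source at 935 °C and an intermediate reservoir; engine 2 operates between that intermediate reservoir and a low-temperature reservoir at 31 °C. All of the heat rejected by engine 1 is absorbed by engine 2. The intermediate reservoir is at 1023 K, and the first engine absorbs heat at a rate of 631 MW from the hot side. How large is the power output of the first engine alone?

T_H = 935 °C → 935 + 273.15 = 1208.15 K.
T_C = 31 °C → 31 + 273.15 = 304.15 K.
First-stage efficiency η₁ = 1 − T_m/T_H = 1 − 1023.00/1208.15 = 0.1533.
W₁ = η₁·Q_H = 0.1533 × 631 = 96.7 MW.

Ẇ₁ ≈ 96.7 MW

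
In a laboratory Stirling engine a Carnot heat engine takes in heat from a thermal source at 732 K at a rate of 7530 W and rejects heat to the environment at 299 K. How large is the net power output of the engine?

The Carnot efficiency is η = 1 − T_C/T_H = 1 − 299.00/732.00 = 0.5915.
W = η·Q_H = 0.5915 × 7530 = 4450 W.

Ẇ ≈ 4450 W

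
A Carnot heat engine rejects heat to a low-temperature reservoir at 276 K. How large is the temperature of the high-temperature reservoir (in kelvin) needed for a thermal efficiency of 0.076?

From η = 1 − T_C/T_H, solving for T_H gives T_H = T_C/(1 − η) = 276.00/(1 − 0.076) = 299 K.

T_H ≈ 299 K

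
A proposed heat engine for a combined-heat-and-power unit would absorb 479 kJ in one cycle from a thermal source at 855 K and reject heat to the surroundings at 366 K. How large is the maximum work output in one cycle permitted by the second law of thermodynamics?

The upper bound on efficiency is η_max = 1 − T_C/T_H = 1 − 366.00/855.00 = 0.5719.
W_max = η_max · Q_H = 0.5719 × 479 = 274.0 kJ.

W_max ≈ 274.0 kJ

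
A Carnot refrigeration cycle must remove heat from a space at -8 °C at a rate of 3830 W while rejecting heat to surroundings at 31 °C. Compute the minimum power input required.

Ẇ_in ≈ 563 W

T_H = 31 °C → 31 + 273.15 = 304.15 K.
T_C = -8 °C → -8 + 273.15 = 265.15 K.
COP_R = T_C/(T_H − T_C) = 265.15/39.00 = 6.7987.
W = Q_C/COP_R = 3830/6.7987 = 563 W.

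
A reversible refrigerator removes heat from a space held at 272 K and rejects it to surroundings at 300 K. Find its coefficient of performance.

COP_R ≈ 9.71

For a reversible refrigerator, COP_R = T_C/(T_H − T_C) = 272.00/(300.00 − 272.00) = 9.71.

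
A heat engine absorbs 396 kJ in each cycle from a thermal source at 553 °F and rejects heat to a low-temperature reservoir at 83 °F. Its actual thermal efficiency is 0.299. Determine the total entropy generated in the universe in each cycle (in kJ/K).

ΔS_univ ≈ 0.2169 kJ/K

T_H = 553 °F → (553 − 32) × 5/9 = 289.44 °C = 562.59 K.
T_C = 83 °F → (83 − 32) × 5/9 = 28.33 °C = 301.48 K.
W = η·Q_H = 0.299 × 396 = 118.4 kJ, so Q_C = Q_H − W = 277.6 kJ.
Reservoir entropy changes: ΔS_H = −Q_H/T_H = −396/562.59 = -0.7039 kJ/K and ΔS_C = +Q_C/T_C = 277.6/301.48 = 0.9208 kJ/K.
ΔS_univ = −Q_H/T_H + Q_C/T_C = 0.2169 kJ/K (> 0, since η = 0.299 < η_Carnot = 0.464).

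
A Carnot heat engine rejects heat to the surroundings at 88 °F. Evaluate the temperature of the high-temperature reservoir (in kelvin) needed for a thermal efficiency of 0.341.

T_H ≈ 461.7 K

T_C = 88 °F → (88 − 32) × 5/9 = 31.11 °C = 304.26 K.
From η = 1 − T_C/T_H, solving for T_H gives T_H = T_C/(1 − η) = 304.26/(1 − 0.341) = 461.7 K.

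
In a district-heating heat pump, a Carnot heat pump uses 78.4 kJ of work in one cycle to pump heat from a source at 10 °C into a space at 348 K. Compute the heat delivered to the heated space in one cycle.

T_C = 10 °C → 10 + 273.15 = 283.15 K.
Reversible heating COP: COP_HP = T_H/(T_H − T_C) = 348.00/64.85 = 5.3662.
Q_H = COP_HP · W = 5.3662 × 78.4 = 421 kJ.

Q_H ≈ 421 kJ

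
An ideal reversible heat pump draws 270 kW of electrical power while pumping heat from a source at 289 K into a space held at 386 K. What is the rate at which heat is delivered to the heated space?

Q̇_H ≈ 1070 kW

Reversible heating COP: COP_HP = T_H/(T_H − T_C) = 386.00/97.00 = 3.9794.
Q_H = COP_HP · W = 3.9794 × 270 = 1070 kW.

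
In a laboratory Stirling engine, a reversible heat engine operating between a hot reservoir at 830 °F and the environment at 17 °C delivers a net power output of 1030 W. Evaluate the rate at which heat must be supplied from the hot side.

T_H = 830 °F → (830 − 32) × 5/9 = 443.33 °C = 716.48 K.
T_C = 17 °C → 17 + 273.15 = 290.15 K.
Since the cycle is reversible, η = 1 − T_C/T_H = 1 − 290.15/716.48 = 0.5950.
Q_H = W/η = 1030/0.5950 = 1730 W.

Q̇_H ≈ 1730 W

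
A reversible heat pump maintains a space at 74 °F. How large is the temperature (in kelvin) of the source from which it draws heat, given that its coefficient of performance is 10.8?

T_C ≈ 269.0 K

T_H = 74 °F → (74 − 32) × 5/9 = 23.33 °C = 296.48 K.
COP_HP = T_H/(T_H − T_C) ⇒ T_C = T_H·(COP_HP − 1)/COP_HP = 296.48 × (10.8 − 1)/10.8 = 269.0 K.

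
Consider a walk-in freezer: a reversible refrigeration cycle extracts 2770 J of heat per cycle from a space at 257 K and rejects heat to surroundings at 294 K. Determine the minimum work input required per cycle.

W_in ≈ 399 J

Carnot COP: COP_R = T_C/(T_H − T_C) = 257.00/37.00 = 6.9459.
W = Q_C/COP_R = 2770/6.9459 = 399 J.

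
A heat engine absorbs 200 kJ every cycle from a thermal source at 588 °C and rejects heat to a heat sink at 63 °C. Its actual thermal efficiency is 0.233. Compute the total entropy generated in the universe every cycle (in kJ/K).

T_H = 588 °C → 588 + 273.15 = 861.15 K.
T_C = 63 °C → 63 + 273.15 = 336.15 K.
W = η·Q_H = 0.233 × 200 = 46.60 kJ, so Q_C = Q_H − W = 153.4 kJ.
The hot reservoir loses entropy Q_H/T_H = 200/861.15 = 0.2322 kJ/K; the cold reservoir gains Q_C/T_C = 153.4/336.15 = 0.4563 kJ/K.
ΔS_univ = −Q_H/T_H + Q_C/T_C = 0.224 kJ/K (> 0, since η = 0.233 < η_Carnot = 0.610).

ΔS_univ ≈ 0.224 kJ/K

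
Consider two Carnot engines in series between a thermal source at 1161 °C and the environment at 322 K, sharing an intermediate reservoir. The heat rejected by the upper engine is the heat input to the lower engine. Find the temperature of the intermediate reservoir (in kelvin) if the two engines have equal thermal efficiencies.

T_m ≈ 679.6 K

T_H = 1161 °C → 1161 + 273.15 = 1434.15 K.
Equal efficiencies require 1 − T_m/T_H = 1 − T_C/T_m, i.e. T_m/T_H = T_C/T_m, so T_m = √(T_H·T_C) = √(1434.15 × 322.00) = 679.6 K.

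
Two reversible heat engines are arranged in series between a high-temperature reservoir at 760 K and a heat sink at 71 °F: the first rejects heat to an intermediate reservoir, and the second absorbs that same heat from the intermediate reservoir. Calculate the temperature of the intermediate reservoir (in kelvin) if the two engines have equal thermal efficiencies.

T_C = 71 °F → (71 − 32) × 5/9 = 21.67 °C = 294.82 K.
Equal efficiencies require 1 − T_m/T_H = 1 − T_C/T_m, i.e. T_m/T_H = T_C/T_m, so T_m = √(T_H·T_C) = √(760.00 × 294.82) = 473.4 K.

T_m ≈ 473.4 K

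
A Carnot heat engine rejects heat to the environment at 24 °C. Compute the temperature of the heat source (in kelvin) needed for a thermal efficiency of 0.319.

T_C = 24 °C → 24 + 273.15 = 297.15 K.
From η = 1 − T_C/T_H, solving for T_H gives T_H = T_C/(1 − η) = 297.15/(1 − 0.319) = 436.3 K.

T_H ≈ 436.3 K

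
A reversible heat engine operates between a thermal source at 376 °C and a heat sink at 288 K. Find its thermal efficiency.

η ≈ 0.556

T_H = 376 °C → 376 + 273.15 = 649.15 K.
η_rev = 1 − T_C/T_H = 1 − 288.00/649.15 = 0.556.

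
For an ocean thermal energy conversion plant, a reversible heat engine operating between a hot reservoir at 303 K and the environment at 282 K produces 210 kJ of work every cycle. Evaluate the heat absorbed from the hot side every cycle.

The Carnot efficiency is η = 1 − T_C/T_H = 1 − 282.00/303.00 = 0.0693.
Q_H = W/η = 210/0.0693 = 3030 kJ.

Q_H ≈ 3030 kJ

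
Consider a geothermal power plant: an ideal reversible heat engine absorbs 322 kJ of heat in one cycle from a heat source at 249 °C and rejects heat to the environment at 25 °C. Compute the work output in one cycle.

T_H = 249 °C → 249 + 273.15 = 522.15 K.
T_C = 25 °C → 25 + 273.15 = 298.15 K.
η_rev = 1 − T_C/T_H = 1 − 298.15/522.15 = 0.4290.
W = η·Q_H = 0.4290 × 322 = 138 kJ.

W ≈ 138 kJ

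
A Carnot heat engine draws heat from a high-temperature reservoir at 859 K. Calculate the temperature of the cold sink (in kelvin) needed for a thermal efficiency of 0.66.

From η = 1 − T_C/T_H, T_C = T_H·(1 − η) = 859.00 × (1 − 0.66) = 292 K.

T_C ≈ 292 K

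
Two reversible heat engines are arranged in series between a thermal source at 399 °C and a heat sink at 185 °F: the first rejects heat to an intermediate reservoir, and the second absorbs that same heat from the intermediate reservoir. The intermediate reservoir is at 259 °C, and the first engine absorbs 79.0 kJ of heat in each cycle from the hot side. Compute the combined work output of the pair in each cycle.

T_H = 399 °C → 399 + 273.15 = 672.15 K.
T_C = 185 °F → (185 − 32) × 5/9 = 85.00 °C = 358.15 K.
Two reversible stages in series are equivalent to a single Carnot engine between T_H and T_C, so η_total = 1 − T_C/T_H = 1 − 358.15/672.15 = 0.4672.
W_total = η_total · Q_H = 0.4672 × 79.0 = 36.9 kJ.

W_total ≈ 36.9 kJ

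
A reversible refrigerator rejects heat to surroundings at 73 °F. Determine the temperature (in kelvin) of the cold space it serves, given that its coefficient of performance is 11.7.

T_C ≈ 272.6 K

T_H = 73 °F → (73 − 32) × 5/9 = 22.78 °C = 295.93 K.
COP_R = T_C/(T_H − T_C) ⇒ T_C = T_H·COP_R/(1 + COP_R) = 295.93 × 11.7/(1 + 11.7) = 272.6 K.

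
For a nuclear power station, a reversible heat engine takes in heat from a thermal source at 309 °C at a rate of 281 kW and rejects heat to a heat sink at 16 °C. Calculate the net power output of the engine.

T_H = 309 °C → 309 + 273.15 = 582.15 K.
T_C = 16 °C → 16 + 273.15 = 289.15 K.
The Carnot efficiency is η = 1 − T_C/T_H = 1 − 289.15/582.15 = 0.5033.
W = η·Q_H = 0.5033 × 281 = 141.4 kW.

Ẇ ≈ 141.4 kW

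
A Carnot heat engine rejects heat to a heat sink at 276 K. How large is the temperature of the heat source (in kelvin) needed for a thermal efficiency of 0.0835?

T_H ≈ 301 K

From η = 1 − T_C/T_H, solving for T_H gives T_H = T_C/(1 − η) = 276.00/(1 − 0.0835) = 301 K.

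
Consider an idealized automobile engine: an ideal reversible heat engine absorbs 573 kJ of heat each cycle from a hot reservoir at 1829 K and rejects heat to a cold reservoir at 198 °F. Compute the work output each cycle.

T_C = 198 °F → (198 − 32) × 5/9 = 92.22 °C = 365.37 K.
For a reversible engine, η = 1 − T_C/T_H = 1 − 365.37/1829.00 = 0.8002.
W = η·Q_H = 0.8002 × 573 = 459 kJ.

W ≈ 459 kJ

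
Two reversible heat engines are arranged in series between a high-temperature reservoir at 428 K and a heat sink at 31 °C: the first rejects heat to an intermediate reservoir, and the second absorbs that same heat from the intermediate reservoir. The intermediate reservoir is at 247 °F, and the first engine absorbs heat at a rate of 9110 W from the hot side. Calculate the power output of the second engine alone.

T_C = 31 °C → 31 + 273.15 = 304.15 K.
T_m = 247 °F → (247 − 32) × 5/9 = 119.44 °C = 392.59 K.
Heat entering the second stage: Q_m = Q_H·(T_m/T_H) = 9110 × 392.59/428.00 = 8360 W.
Second-stage efficiency η₂ = 1 − T_C/T_m = 1 − 304.15/392.59 = 0.2253, so W₂ = η₂·Q_m = 1880 W.

Ẇ₂ ≈ 1880 W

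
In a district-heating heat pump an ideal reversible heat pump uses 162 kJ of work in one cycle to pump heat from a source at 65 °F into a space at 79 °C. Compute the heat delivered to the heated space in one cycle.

Q_H ≈ 940 kJ

T_H = 79 °C → 79 + 273.15 = 352.15 K.
T_C = 65 °F → (65 − 32) × 5/9 = 18.33 °C = 291.48 K.
For a reversible heat pump, COP_HP = T_H/(T_H − T_C) = 352.15/60.67 = 5.8047.
Q_H = COP_HP · W = 5.8047 × 162 = 940 kJ.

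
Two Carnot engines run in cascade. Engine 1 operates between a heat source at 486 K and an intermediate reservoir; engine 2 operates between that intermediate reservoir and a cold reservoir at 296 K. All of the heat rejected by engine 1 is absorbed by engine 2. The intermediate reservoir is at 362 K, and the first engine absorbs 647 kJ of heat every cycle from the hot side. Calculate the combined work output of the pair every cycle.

Two reversible stages in series are equivalent to a single Carnot engine between T_H and T_C, so η_total = 1 − T_C/T_H = 1 − 296.00/486.00 = 0.3909.
W_total = η_total · Q_H = 0.3909 × 647 = 253 kJ.

W_total ≈ 253 kJ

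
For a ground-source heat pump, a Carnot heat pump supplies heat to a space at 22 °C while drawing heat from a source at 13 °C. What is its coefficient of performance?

T_H = 22 °C → 22 + 273.15 = 295.15 K.
T_C = 13 °C → 13 + 273.15 = 286.15 K.
COP_HP = T_H/(T_H − T_C) = 295.15/(295.15 − 286.15) = 32.79.

COP_HP ≈ 32.79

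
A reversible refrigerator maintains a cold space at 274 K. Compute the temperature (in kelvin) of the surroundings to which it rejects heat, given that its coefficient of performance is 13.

COP_R = T_C/(T_H − T_C) ⇒ T_H = T_C·(1 + 1/COP_R) = 274.00 × (1 + 1/13) = 295 K.

T_H ≈ 295 K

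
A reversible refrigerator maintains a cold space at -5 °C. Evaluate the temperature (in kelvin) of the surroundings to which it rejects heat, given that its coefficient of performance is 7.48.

T_H ≈ 304 K

T_C = -5 °C → -5 + 273.15 = 268.15 K.
COP_R = T_C/(T_H − T_C) ⇒ T_H = T_C·(1 + 1/COP_R) = 268.15 × (1 + 1/7.48) = 304 K.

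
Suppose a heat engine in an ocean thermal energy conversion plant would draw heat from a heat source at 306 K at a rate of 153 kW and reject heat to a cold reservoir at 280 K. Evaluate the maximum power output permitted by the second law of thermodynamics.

Ẇ_max ≈ 13.0 kW

By the Carnot theorem, η_max = 1 − T_C/T_H = 1 − 280.00/306.00 = 0.0850.
W_max = η_max · Q_H = 0.0850 × 153 = 13.0 kW.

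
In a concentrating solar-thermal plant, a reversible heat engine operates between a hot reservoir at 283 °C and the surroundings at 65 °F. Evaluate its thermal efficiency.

T_H = 283 °C → 283 + 273.15 = 556.15 K.
T_C = 65 °F → (65 − 32) × 5/9 = 18.33 °C = 291.48 K.
Carnot efficiency: η = 1 − T_C/T_H = 1 − 291.48/556.15 = 0.476.

η ≈ 0.476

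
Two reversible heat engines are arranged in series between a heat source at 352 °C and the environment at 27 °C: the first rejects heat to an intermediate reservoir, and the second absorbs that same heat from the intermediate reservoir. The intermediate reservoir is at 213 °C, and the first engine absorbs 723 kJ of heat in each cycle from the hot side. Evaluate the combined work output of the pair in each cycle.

T_H = 352 °C → 352 + 273.15 = 625.15 K.
T_C = 27 °C → 27 + 273.15 = 300.15 K.
Two reversible stages in series are equivalent to a single Carnot engine between T_H and T_C, so η_total = 1 − T_C/T_H = 1 − 300.15/625.15 = 0.5199.
W_total = η_total · Q_H = 0.5199 × 723 = 375.9 kJ.

W_total ≈ 375.9 kJ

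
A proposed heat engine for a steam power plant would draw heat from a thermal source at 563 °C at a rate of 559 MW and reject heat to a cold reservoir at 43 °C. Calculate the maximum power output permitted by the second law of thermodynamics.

Ẇ_max ≈ 347.6 MW

T_H = 563 °C → 563 + 273.15 = 836.15 K.
T_C = 43 °C → 43 + 273.15 = 316.15 K.
By the Carnot theorem, η_max = 1 − T_C/T_H = 1 − 316.15/836.15 = 0.6219.
W_max = η_max · Q_H = 0.6219 × 559 = 347.6 MW.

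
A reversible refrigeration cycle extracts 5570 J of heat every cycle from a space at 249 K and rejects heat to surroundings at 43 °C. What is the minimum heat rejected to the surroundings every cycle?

Q_H ≈ 7070 J

T_H = 43 °C → 43 + 273.15 = 316.15 K.
For a reversible cycle Q_H/Q_C = T_H/T_C, so Q_H = Q_C·T_H/T_C = 5570 × 316.15/249.00 = 7070 J.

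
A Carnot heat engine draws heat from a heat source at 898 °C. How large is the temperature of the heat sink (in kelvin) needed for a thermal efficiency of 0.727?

T_H = 898 °C → 898 + 273.15 = 1171.15 K.
From η = 1 − T_C/T_H, T_C = T_H·(1 − η) = 1171.15 × (1 − 0.727) = 320 K.

T_C ≈ 320 K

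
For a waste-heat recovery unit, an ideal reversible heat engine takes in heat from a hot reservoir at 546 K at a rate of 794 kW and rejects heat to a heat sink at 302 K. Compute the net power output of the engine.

Ẇ ≈ 355 kW

The Carnot efficiency is η = 1 − T_C/T_H = 1 − 302.00/546.00 = 0.4469.
W = η·Q_H = 0.4469 × 794 = 355 kW.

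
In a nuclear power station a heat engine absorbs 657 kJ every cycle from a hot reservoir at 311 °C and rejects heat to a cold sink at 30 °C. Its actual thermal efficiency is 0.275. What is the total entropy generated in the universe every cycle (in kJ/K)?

ΔS_univ ≈ 0.4465 kJ/K

T_H = 311 °C → 311 + 273.15 = 584.15 K.
T_C = 30 °C → 30 + 273.15 = 303.15 K.
W = η·Q_H = 0.275 × 657 = 180.7 kJ, so Q_C = Q_H − W = 476.3 kJ.
Entropy balance on the reservoirs: −Q_H/T_H = -1.125 kJ/K, +Q_C/T_C = 1.571 kJ/K.
ΔS_univ = −Q_H/T_H + Q_C/T_C = 0.4465 kJ/K (> 0, since η = 0.275 < η_Carnot = 0.481).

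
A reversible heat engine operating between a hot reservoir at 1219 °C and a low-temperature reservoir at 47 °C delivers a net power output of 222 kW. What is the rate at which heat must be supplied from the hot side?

T_H = 1219 °C → 1219 + 273.15 = 1492.15 K.
T_C = 47 °C → 47 + 273.15 = 320.15 K.
η_rev = 1 − T_C/T_H = 1 − 320.15/1492.15 = 0.7854.
Q_H = W/η = 222/0.7854 = 283 kW.

Q̇_H ≈ 283 kW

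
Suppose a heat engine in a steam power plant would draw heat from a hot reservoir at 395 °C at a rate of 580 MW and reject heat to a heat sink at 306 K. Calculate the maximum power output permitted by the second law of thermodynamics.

Ẇ_max ≈ 314 MW

T_H = 395 °C → 395 + 273.15 = 668.15 K.
No engine can exceed the Carnot limit: η_max = 1 − T_C/T_H = 1 − 306.00/668.15 = 0.5420.
W_max = η_max · Q_H = 0.5420 × 580 = 314 MW.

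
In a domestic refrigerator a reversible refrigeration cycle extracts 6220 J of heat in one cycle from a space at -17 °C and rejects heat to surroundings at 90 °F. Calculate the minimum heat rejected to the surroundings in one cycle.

T_H = 90 °F → (90 − 32) × 5/9 = 32.22 °C = 305.37 K.
T_C = -17 °C → -17 + 273.15 = 256.15 K.
For a reversible cycle Q_H/Q_C = T_H/T_C, so Q_H = Q_C·T_H/T_C = 6220 × 305.37/256.15 = 7420 J.

Q_H ≈ 7420 J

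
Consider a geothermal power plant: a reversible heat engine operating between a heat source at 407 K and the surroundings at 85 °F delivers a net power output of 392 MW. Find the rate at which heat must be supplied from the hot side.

T_C = 85 °F → (85 − 32) × 5/9 = 29.44 °C = 302.59 K.
For a reversible engine, η = 1 − T_C/T_H = 1 − 302.59/407.00 = 0.2565.
Q_H = W/η = 392/0.2565 = 1528 MW.

Q̇_H ≈ 1528 MW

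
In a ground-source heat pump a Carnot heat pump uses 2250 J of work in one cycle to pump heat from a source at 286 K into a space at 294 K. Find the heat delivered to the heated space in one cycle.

Q_H ≈ 82690 J

COP_HP = T_H/(T_H − T_C) = 294.00/8.00 = 36.7500.
Q_H = COP_HP · W = 36.7500 × 2250 = 82690 J.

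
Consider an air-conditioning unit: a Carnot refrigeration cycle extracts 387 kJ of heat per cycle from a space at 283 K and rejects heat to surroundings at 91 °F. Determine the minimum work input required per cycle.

W_in ≈ 31.4 kJ

T_H = 91 °F → (91 − 32) × 5/9 = 32.78 °C = 305.93 K.
Carnot COP: COP_R = T_C/(T_H − T_C) = 283.00/22.93 = 12.3431.
W = Q_C/COP_R = 387/12.3431 = 31.4 kJ.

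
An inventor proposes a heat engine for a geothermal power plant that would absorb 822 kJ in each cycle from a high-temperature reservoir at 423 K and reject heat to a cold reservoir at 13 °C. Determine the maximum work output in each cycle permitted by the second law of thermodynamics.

W_max ≈ 266 kJ

T_C = 13 °C → 13 + 273.15 = 286.15 K.
The upper bound on efficiency is η_max = 1 − T_C/T_H = 1 − 286.15/423.00 = 0.3235.
W_max = η_max · Q_H = 0.3235 × 822 = 266 kJ.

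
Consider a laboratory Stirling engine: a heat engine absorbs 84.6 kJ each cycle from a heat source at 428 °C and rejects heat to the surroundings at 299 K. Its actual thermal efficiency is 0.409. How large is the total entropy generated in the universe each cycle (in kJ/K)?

ΔS_univ ≈ 0.04656 kJ/K

T_H = 428 °C → 428 + 273.15 = 701.15 K.
W = η·Q_H = 0.409 × 84.6 = 34.60 kJ, so Q_C = Q_H − W = 50.00 kJ.
The hot reservoir loses entropy Q_H/T_H = 84.6/701.15 = 0.1207 kJ/K; the cold reservoir gains Q_C/T_C = 50.00/299.00 = 0.1672 kJ/K.
ΔS_univ = −Q_H/T_H + Q_C/T_C = 0.04656 kJ/K (> 0, since η = 0.409 < η_Carnot = 0.574).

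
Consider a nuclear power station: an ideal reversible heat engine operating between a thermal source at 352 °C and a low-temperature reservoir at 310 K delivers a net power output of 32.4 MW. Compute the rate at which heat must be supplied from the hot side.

T_H = 352 °C → 352 + 273.15 = 625.15 K.
For a reversible engine, η = 1 − T_C/T_H = 1 − 310.00/625.15 = 0.5041.
Q_H = W/η = 32.4/0.5041 = 64.3 MW.

Q̇_H ≈ 64.3 MW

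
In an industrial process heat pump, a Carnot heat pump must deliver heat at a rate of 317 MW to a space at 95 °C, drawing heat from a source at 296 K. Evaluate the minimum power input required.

T_H = 95 °C → 95 + 273.15 = 368.15 K.
COP_HP = T_H/(T_H − T_C) = 368.15/72.15 = 5.1026.
W = Q_H/COP_HP = 317/5.1026 = 62.1 MW.

Ẇ_in ≈ 62.1 MW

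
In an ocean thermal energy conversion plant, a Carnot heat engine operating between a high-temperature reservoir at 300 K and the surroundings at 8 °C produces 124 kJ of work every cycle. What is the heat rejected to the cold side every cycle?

Q_C ≈ 1849 kJ

T_C = 8 °C → 8 + 273.15 = 281.15 K.
Since the cycle is reversible, η = 1 − T_C/T_H = 1 − 281.15/300.00 = 0.0628.
Since Q_C/Q_H = T_C/T_H and Q_H = W/η, Q_C = W·T_C/(T_H − T_C) = 124 × 281.15/18.85 = 1849 kJ.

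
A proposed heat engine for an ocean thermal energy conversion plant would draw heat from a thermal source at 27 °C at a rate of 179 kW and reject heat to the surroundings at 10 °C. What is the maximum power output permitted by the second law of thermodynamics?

Ẇ_max ≈ 10.1 kW

T_H = 27 °C → 27 + 273.15 = 300.15 K.
T_C = 10 °C → 10 + 273.15 = 283.15 K.
By the Carnot theorem, η_max = 1 − T_C/T_H = 1 − 283.15/300.15 = 0.0566.
W_max = η_max · Q_H = 0.0566 × 179 = 10.1 kW.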